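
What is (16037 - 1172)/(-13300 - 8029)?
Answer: -14865/21329 ≈ -0.69694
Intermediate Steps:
(16037 - 1172)/(-13300 - 8029) = 14865/(-21329) = 14865*(-1/21329) = -14865/21329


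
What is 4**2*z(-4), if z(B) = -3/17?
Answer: -48/17 ≈ -2.8235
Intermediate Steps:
z(B) = -3/17 (z(B) = -3*1/17 = -3/17)
4**2*z(-4) = 4**2*(-3/17) = 16*(-3/17) = -48/17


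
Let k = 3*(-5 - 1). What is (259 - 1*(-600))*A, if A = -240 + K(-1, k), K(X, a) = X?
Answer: -207019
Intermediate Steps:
k = -18 (k = 3*(-6) = -18)
A = -241 (A = -240 - 1 = -241)
(259 - 1*(-600))*A = (259 - 1*(-600))*(-241) = (259 + 600)*(-241) = 859*(-241) = -207019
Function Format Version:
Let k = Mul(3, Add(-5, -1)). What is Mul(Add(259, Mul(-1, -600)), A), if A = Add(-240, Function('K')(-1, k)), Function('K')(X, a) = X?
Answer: -207019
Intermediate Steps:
k = -18 (k = Mul(3, -6) = -18)
A = -241 (A = Add(-240, -1) = -241)
Mul(Add(259, Mul(-1, -600)), A) = Mul(Add(259, Mul(-1, -600)), -241) = Mul(Add(259, 600), -241) = Mul(859, -241) = -207019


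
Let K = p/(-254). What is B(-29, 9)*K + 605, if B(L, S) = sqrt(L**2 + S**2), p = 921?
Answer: 605 - 921*sqrt(922)/254 ≈ 494.90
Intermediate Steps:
K = -921/254 (K = 921/(-254) = 921*(-1/254) = -921/254 ≈ -3.6260)
B(-29, 9)*K + 605 = sqrt((-29)**2 + 9**2)*(-921/254) + 605 = sqrt(841 + 81)*(-921/254) + 605 = sqrt(922)*(-921/254) + 605 = -921*sqrt(922)/254 + 605 = 605 - 921*sqrt(922)/254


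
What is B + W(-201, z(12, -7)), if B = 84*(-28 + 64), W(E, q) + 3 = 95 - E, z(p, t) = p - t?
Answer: 3317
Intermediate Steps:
W(E, q) = 92 - E (W(E, q) = -3 + (95 - E) = 92 - E)
B = 3024 (B = 84*36 = 3024)
B + W(-201, z(12, -7)) = 3024 + (92 - 1*(-201)) = 3024 + (92 + 201) = 3024 + 293 = 3317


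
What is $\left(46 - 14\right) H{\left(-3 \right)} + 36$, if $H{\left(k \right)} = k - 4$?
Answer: $-188$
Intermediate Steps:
$H{\left(k \right)} = -4 + k$ ($H{\left(k \right)} = k - 4 = -4 + k$)
$\left(46 - 14\right) H{\left(-3 \right)} + 36 = \left(46 - 14\right) \left(-4 - 3\right) + 36 = 32 \left(-7\right) + 36 = -224 + 36 = -188$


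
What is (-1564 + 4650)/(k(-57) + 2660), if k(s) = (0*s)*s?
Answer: 1543/1330 ≈ 1.1602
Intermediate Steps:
k(s) = 0 (k(s) = 0*s = 0)
(-1564 + 4650)/(k(-57) + 2660) = (-1564 + 4650)/(0 + 2660) = 3086/2660 = 3086*(1/2660) = 1543/1330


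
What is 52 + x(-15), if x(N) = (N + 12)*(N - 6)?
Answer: 115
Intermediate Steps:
x(N) = (-6 + N)*(12 + N) (x(N) = (12 + N)*(-6 + N) = (-6 + N)*(12 + N))
52 + x(-15) = 52 + (-72 + (-15)**2 + 6*(-15)) = 52 + (-72 + 225 - 90) = 52 + 63 = 115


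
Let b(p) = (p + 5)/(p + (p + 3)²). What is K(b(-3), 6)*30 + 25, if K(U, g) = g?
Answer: 205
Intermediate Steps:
b(p) = (5 + p)/(p + (3 + p)²)
K(b(-3), 6)*30 + 25 = 6*30 + 25 = 180 + 25 = 205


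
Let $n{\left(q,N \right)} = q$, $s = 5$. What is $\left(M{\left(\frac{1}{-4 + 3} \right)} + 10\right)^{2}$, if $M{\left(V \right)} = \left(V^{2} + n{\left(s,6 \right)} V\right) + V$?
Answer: $25$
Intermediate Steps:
$M{\left(V \right)} = V^{2} + 6 V$ ($M{\left(V \right)} = \left(V^{2} + 5 V\right) + V = V^{2} + 6 V$)
$\left(M{\left(\frac{1}{-4 + 3} \right)} + 10\right)^{2} = \left(\frac{6 + \frac{1}{-4 + 3}}{-4 + 3} + 10\right)^{2} = \left(\frac{6 + \frac{1}{-1}}{-1} + 10\right)^{2} = \left(- (6 - 1) + 10\right)^{2} = \left(\left(-1\right) 5 + 10\right)^{2} = \left(-5 + 10\right)^{2} = 5^{2} = 25$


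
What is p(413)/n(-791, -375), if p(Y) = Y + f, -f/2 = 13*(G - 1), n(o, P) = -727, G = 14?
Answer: -75/727 ≈ -0.10316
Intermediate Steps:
f = -338 (f = -26*(14 - 1) = -26*13 = -2*169 = -338)
p(Y) = -338 + Y (p(Y) = Y - 338 = -338 + Y)
p(413)/n(-791, -375) = (-338 + 413)/(-727) = 75*(-1/727) = -75/727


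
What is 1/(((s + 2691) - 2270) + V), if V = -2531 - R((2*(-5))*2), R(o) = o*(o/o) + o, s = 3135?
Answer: 1/1065 ≈ 0.00093897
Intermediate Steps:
R(o) = 2*o (R(o) = o*1 + o = o + o = 2*o)
V = -2491 (V = -2531 - 2*(2*(-5))*2 = -2531 - 2*(-10*2) = -2531 - 2*(-20) = -2531 - 1*(-40) = -2531 + 40 = -2491)
1/(((s + 2691) - 2270) + V) = 1/(((3135 + 2691) - 2270) - 2491) = 1/((5826 - 2270) - 2491) = 1/(3556 - 2491) = 1/1065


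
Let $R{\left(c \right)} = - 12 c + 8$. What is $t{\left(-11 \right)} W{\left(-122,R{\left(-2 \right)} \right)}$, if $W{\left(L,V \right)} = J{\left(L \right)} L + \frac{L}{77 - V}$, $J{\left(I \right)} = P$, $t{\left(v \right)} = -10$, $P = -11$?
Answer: $- \frac{120536}{9} \approx -13393.0$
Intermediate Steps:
$J{\left(I \right)} = -11$
$R{\left(c \right)} = 8 - 12 c$
$W{\left(L,V \right)} = - 11 L + \frac{L}{77 - V}$
$t{\left(-11 \right)} W{\left(-122,R{\left(-2 \right)} \right)} = - 10 \left(- \frac{122 \left(846 - 11 \left(8 - -24\right)\right)}{-77 + \left(8 - -24\right)}\right) = - 10 \left(- \frac{122 \left(846 - 11 \left(8 + 24\right)\right)}{-77 + \left(8 + 24\right)}\right) = - 10 \left(- \frac{122 \left(846 - 352\right)}{-77 + 32}\right) = - 10 \left(- \frac{122 \left(846 - 352\right)}{-45}\right) = - 10 \left(\left(-122\right) \left(- \frac{1}{45}\right) 494\right) = \left(-10\right) \frac{60268}{45} = - \frac{120536}{9}$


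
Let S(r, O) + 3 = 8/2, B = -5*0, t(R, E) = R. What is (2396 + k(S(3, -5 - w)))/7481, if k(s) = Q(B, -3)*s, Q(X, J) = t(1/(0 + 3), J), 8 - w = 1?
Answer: 7189/22443 ≈ 0.32032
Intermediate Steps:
B = 0
w = 7 (w = 8 - 1*1 = 8 - 1 = 7)
Q(X, J) = ⅓ (Q(X, J) = 1/(0 + 3) = 1/3 = ⅓)
S(r, O) = 1 (S(r, O) = -3 + 8/2 = -3 + 8*(½) = -3 + 4 = 1)
k(s) = s/3
(2396 + k(S(3, -5 - w)))/7481 = (2396 + (⅓)*1)/7481 = (2396 + ⅓)*(1/7481) = (7189/3)*(1/7481) = 7189/22443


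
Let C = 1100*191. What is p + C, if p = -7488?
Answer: 202612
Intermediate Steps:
C = 210100
p + C = -7488 + 210100 = 202612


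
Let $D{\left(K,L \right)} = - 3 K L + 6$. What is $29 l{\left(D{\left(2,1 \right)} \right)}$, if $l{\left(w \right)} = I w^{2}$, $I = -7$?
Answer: $0$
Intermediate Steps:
$D{\left(K,L \right)} = 6 - 3 K L$ ($D{\left(K,L \right)} = - 3 K L + 6 = 6 - 3 K L$)
$l{\left(w \right)} = - 7 w^{2}$
$29 l{\left(D{\left(2,1 \right)} \right)} = 29 \left(- 7 \left(6 - 6 \cdot 1\right)^{2}\right) = 29 \left(- 7 \left(6 - 6\right)^{2}\right) = 29 \left(- 7 \cdot 0^{2}\right) = 29 \left(\left(-7\right) 0\right) = 29 \cdot 0 = 0$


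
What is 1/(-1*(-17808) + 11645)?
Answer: 1/29453 ≈ 3.3952e-5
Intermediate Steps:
1/(-1*(-17808) + 11645) = 1/(17808 + 11645) = 1/29453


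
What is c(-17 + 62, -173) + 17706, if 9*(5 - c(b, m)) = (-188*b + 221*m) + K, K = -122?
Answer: 68738/3 ≈ 22913.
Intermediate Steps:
c(b, m) = 167/9 - 221*m/9 + 188*b/9 (c(b, m) = 5 - ((-188*b + 221*m) - 122)/9 = 5 - (-122 - 188*b + 221*m)/9 = 5 + (122/9 - 221*m/9 + 188*b/9) = 167/9 - 221*m/9 + 188*b/9)
c(-17 + 62, -173) + 17706 = (167/9 - 221/9*(-173) + 188*(-17 + 62)/9) + 17706 = (167/9 + 38233/9 + (188/9)*45) + 17706 = (167/9 + 38233/9 + 940) + 17706 = 15620/3 + 17706 = 68738/3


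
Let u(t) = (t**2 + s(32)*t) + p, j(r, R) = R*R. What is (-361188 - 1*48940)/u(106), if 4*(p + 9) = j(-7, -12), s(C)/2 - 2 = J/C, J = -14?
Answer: -1640512/46377 ≈ -35.373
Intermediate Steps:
j(r, R) = R**2
s(C) = 4 - 28/C (s(C) = 4 + 2*(-14/C) = 4 - 28/C)
p = 27 (p = -9 + (1/4)*(-12)**2 = -9 + (1/4)*144 = -9 + 36 = 27)
u(t) = 27 + t**2 + 25*t/8 (u(t) = (t**2 + (4 - 28/32)*t) + 27 = (t**2 + (4 - 28*1/32)*t) + 27 = (t**2 + (4 - 7/8)*t) + 27 = (t**2 + 25*t/8) + 27 = 27 + t**2 + 25*t/8)
(-361188 - 1*48940)/u(106) = (-361188 - 1*48940)/(27 + 106**2 + (25/8)*106) = (-361188 - 48940)/(27 + 11236 + 1325/4) = -410128/46377/4 = -410128*4/46377 = -1640512/46377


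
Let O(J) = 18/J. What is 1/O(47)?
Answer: 47/18 ≈ 2.6111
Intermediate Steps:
1/O(47) = 1/(18/47) = 47/18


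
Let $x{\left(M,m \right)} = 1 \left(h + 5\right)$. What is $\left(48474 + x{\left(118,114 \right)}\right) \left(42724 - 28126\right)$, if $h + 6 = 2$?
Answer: $707638050$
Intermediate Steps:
$h = -4$ ($h = -6 + 2 = -4$)
$x{\left(M,m \right)} = 1$ ($x{\left(M,m \right)} = 1 \left(-4 + 5\right) = 1 \cdot 1 = 1$)
$\left(48474 + x{\left(118,114 \right)}\right) \left(42724 - 28126\right) = \left(48474 + 1\right) \left(42724 - 28126\right) = 48475 \cdot 14598 = 707638050$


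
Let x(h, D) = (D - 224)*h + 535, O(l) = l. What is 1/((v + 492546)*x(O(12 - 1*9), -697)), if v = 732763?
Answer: -1/2729988452 ≈ -3.6630e-10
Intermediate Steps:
x(h, D) = 535 + h*(-224 + D) (x(h, D) = (-224 + D)*h + 535 = h*(-224 + D) + 535 = 535 + h*(-224 + D))
1/((v + 492546)*x(O(12 - 1*9), -697)) = 1/((732763 + 492546)*(535 - 224*(12 - 1*9) - 697*(12 - 1*9))) = 1/(1225309*(535 - 224*(12 - 9) - 697*(12 - 9))) = 1/(1225309*(535 - 224*3 - 697*3)) = 1/(1225309*(535 - 672 - 2091)) = (1/1225309)/(-2228) = (1/1225309)*(-1/2228) = -1/2729988452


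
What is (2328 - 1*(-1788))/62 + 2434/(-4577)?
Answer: 9344012/141887 ≈ 65.855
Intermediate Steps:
(2328 - 1*(-1788))/62 + 2434/(-4577) = (2328 + 1788)*(1/62) + 2434*(-1/4577) = 4116*(1/62) - 2434/4577 = 2058/31 - 2434/4577 = 9344012/141887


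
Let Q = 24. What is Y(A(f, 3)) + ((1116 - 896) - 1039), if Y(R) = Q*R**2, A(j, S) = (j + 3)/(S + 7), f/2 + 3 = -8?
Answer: -18309/25 ≈ -732.36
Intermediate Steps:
f = -22 (f = -6 + 2*(-8) = -6 - 16 = -22)
A(j, S) = (3 + j)/(7 + S)
Y(R) = 24*R**2
Y(A(f, 3)) + ((1116 - 896) - 1039) = 24*((3 - 22)/(7 + 3))**2 + ((1116 - 896) - 1039) = 24*(-19/10)**2 + (220 - 1039) = 24*((1/10)*(-19))**2 - 819 = 24*(-19/10)**2 - 819 = 24*(361/100) - 819 = 2166/25 - 819 = -18309/25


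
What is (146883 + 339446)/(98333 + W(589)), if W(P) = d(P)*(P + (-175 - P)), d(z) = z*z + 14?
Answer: -486329/60615292 ≈ -0.0080232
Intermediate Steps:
d(z) = 14 + z**2 (d(z) = z**2 + 14 = 14 + z**2)
W(P) = -2450 - 175*P**2 (W(P) = (14 + P**2)*(P + (-175 - P)) = (14 + P**2)*(-175) = -2450 - 175*P**2)
(146883 + 339446)/(98333 + W(589)) = (146883 + 339446)/(98333 + (-2450 - 175*589**2)) = 486329/(98333 + (-2450 - 175*346921)) = 486329/(98333 + (-2450 - 60711175)) = 486329/(98333 - 60713625) = 486329/(-60615292) = 486329*(-1/60615292) = -486329/60615292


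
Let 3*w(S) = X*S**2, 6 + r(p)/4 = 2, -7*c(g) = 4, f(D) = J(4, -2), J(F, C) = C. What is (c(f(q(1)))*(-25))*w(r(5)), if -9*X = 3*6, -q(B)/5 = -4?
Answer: -51200/21 ≈ -2438.1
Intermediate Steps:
q(B) = 20 (q(B) = -5*(-4) = 20)
f(D) = -2
c(g) = -4/7 (c(g) = -1/7*4 = -4/7)
X = -2 (X = -6/3 = -1/9*18 = -2)
r(p) = -16 (r(p) = -24 + 4*2 = -24 + 8 = -16)
w(S) = -2*S**2/3 (w(S) = (-2*S**2)/3 = -2*S**2/3)
(c(f(q(1)))*(-25))*w(r(5)) = (-4/7*(-25))*(-2/3*(-16)**2) = 100*(-2/3*256)/7 = (100/7)*(-512/3) = -51200/21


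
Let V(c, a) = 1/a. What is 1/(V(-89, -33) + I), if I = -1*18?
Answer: -33/595 ≈ -0.055462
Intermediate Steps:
I = -18
1/(V(-89, -33) + I) = 1/(1/(-33) - 18) = 1/(-1/33 - 18) = 1/(-595/33) = -33/595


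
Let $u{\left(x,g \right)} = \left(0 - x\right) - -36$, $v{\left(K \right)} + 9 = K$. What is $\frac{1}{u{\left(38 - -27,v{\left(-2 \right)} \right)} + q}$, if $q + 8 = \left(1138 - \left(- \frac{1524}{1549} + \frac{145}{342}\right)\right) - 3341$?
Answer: $- \frac{529758}{1186361317} \approx -0.00044654$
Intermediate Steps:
$v{\left(K \right)} = -9 + K$
$u{\left(x,g \right)} = 36 - x$ ($u{\left(x,g \right)} = - x + 36 = 36 - x$)
$q = - \frac{1170998335}{529758}$ ($q = -8 + \left(\left(1138 - \left(- \frac{1524}{1549} + \frac{145}{342}\right)\right) - 3341\right) = -8 + \left(\left(1138 - - \frac{296603}{529758}\right) - 3341\right) = -8 + \left(\left(1138 + \left(- \frac{145}{342} + \frac{1524}{1549}\right)\right) - 3341\right) = -8 + \left(\left(1138 + \frac{296603}{529758}\right) - 3341\right) = -8 + \left(\frac{603161207}{529758} - 3341\right) = -8 - \frac{1166760271}{529758} = - \frac{1170998335}{529758} \approx -2210.4$)
$\frac{1}{u{\left(38 - -27,v{\left(-2 \right)} \right)} + q} = \frac{1}{\left(36 - \left(38 - -27\right)\right) - \frac{1170998335}{529758}} = \frac{1}{\left(36 - \left(38 + 27\right)\right) - \frac{1170998335}{529758}} = \frac{1}{\left(36 - 65\right) - \frac{1170998335}{529758}} = \frac{1}{-29 - \frac{1170998335}{529758}} = \frac{1}{- \frac{1186361317}{529758}} = - \frac{529758}{1186361317}$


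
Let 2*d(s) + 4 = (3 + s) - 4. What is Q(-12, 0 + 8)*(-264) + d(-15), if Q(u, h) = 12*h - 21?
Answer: -19810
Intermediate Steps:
Q(u, h) = -21 + 12*h
d(s) = -5/2 + s/2 (d(s) = -2 + ((3 + s) - 4)/2 = -2 + (-1 + s)/2 = -2 + (-½ + s/2) = -5/2 + s/2)
Q(-12, 0 + 8)*(-264) + d(-15) = (-21 + 12*(0 + 8))*(-264) + (-5/2 + (½)*(-15)) = (-21 + 12*8)*(-264) + (-5/2 - 15/2) = (-21 + 96)*(-264) - 10 = 75*(-264) - 10 = -19800 - 10 = -19810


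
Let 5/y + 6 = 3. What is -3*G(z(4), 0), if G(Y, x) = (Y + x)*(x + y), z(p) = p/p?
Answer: 5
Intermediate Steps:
y = -5/3 (y = 5/(-6 + 3) = 5/(-3) = 5*(-1/3) = -5/3 ≈ -1.6667)
z(p) = 1
G(Y, x) = (-5/3 + x)*(Y + x) (G(Y, x) = (Y + x)*(x - 5/3) = (Y + x)*(-5/3 + x) = (-5/3 + x)*(Y + x))
-3*G(z(4), 0) = -3*(0**2 - 5/3*1 - 5/3*0 + 1*0) = -3*(0 - 5/3 + 0 + 0) = -3*(-5/3) = 5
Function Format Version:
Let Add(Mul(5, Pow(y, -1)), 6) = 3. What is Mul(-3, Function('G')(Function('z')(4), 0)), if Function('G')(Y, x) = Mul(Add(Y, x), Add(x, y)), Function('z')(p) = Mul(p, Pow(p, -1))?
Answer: 5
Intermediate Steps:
y = Rational(-5, 3) (y = Mul(5, Pow(Add(-6, 3), -1)) = Mul(5, Pow(-3, -1)) = Mul(5, Rational(-1, 3)) = Rational(-5, 3) ≈ -1.6667)
Function('z')(p) = 1
Function('G')(Y, x) = Mul(Add(Rational(-5, 3), x), Add(Y, x)) (Function('G')(Y, x) = Mul(Add(Y, x), Add(x, Rational(-5, 3))) = Mul(Add(Y, x), Add(Rational(-5, 3), x)) = Mul(Add(Rational(-5, 3), x), Add(Y, x)))
Mul(-3, Function('G')(Function('z')(4), 0)) = Mul(-3, Add(Pow(0, 2), Mul(Rational(-5, 3), 1), Mul(Rational(-5, 3), 0), Mul(1, 0))) = Mul(-3, Add(0, Rational(-5, 3), 0, 0)) = Mul(-3, Rational(-5, 3)) = 5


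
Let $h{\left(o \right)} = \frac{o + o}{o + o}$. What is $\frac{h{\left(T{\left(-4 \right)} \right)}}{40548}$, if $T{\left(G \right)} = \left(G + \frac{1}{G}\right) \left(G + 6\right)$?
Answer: $\frac{1}{40548} \approx 2.4662 \cdot 10^{-5}$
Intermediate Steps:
$T{\left(G \right)} = \left(6 + G\right) \left(G + \frac{1}{G}\right)$ ($T{\left(G \right)} = \left(G + \frac{1}{G}\right) \left(6 + G\right) = \left(6 + G\right) \left(G + \frac{1}{G}\right)$)
$h{\left(o \right)} = 1$ ($h{\left(o \right)} = \frac{2 o}{2 o} = 2 o \frac{1}{2 o} = 1$)
$\frac{h{\left(T{\left(-4 \right)} \right)}}{40548} = 1 \cdot \frac{1}{40548} = \frac{1}{40548}$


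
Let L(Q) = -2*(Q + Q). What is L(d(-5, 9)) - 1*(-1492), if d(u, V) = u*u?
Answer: 1392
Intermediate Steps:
d(u, V) = u²
L(Q) = -4*Q
L(d(-5, 9)) - 1*(-1492) = -4*(-5)² - 1*(-1492) = -4*25 + 1492 = -100 + 1492 = 1392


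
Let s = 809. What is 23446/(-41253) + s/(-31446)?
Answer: -256885531/432413946 ≈ -0.59407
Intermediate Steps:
23446/(-41253) + s/(-31446) = 23446/(-41253) + 809/(-31446) = 23446*(-1/41253) + 809*(-1/31446) = -23446/41253 - 809/31446 = -256885531/432413946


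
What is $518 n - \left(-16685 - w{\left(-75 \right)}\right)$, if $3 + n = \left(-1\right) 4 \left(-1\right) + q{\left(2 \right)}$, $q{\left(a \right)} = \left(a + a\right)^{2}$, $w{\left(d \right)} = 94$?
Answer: $25585$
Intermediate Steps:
$q{\left(a \right)} = 4 a^{2}$ ($q{\left(a \right)} = \left(2 a\right)^{2} = 4 a^{2}$)
$n = 17$ ($n = -3 + \left(\left(-1\right) 4 \left(-1\right) + 4 \cdot 2^{2}\right) = -3 + \left(\left(-4\right) \left(-1\right) + 4 \cdot 4\right) = -3 + \left(4 + 16\right) = -3 + 20 = 17$)
$518 n - \left(-16685 - w{\left(-75 \right)}\right) = 518 \cdot 17 - \left(-16685 - 94\right) = 8806 - \left(-16685 - 94\right) = 8806 - -16779 = 8806 + 16779 = 25585$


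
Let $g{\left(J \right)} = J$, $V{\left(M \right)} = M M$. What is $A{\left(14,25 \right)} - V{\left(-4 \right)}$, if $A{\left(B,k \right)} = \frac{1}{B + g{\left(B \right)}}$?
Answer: $- \frac{447}{28} \approx -15.964$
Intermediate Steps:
$V{\left(M \right)} = M^{2}$
$A{\left(B,k \right)} = \frac{1}{2 B}$ ($A{\left(B,k \right)} = \frac{1}{B + B} = \frac{1}{2 B}$)
$A{\left(14,25 \right)} - V{\left(-4 \right)} = \frac{1}{2 \cdot 14} - \left(-4\right)^{2} = \frac{1}{2} \cdot \frac{1}{14} - 16 = \frac{1}{28} - 16 = - \frac{447}{28}$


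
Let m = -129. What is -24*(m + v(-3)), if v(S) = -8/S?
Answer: 3032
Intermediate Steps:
-24*(m + v(-3)) = -24*(-129 - 8/(-3)) = -24*(-129 - 8*(-⅓)) = -24*(-129 + 8/3) = -24*(-379/3) = 3032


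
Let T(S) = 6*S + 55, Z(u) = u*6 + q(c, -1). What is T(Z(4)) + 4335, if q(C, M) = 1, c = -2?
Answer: 4540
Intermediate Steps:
Z(u) = 1 + 6*u (Z(u) = u*6 + 1 = 6*u + 1 = 1 + 6*u)
T(S) = 55 + 6*S
T(Z(4)) + 4335 = (55 + 6*(1 + 6*4)) + 4335 = (55 + 6*(1 + 24)) + 4335 = (55 + 6*25) + 4335 = (55 + 150) + 4335 = 205 + 4335 = 4540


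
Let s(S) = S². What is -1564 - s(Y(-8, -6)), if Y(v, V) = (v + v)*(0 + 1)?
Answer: -1820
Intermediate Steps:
Y(v, V) = 2*v (Y(v, V) = (2*v)*1 = 2*v)
-1564 - s(Y(-8, -6)) = -1564 - (2*(-8))² = -1564 - 1*(-16)² = -1564 - 1*256 = -1564 - 256 = -1820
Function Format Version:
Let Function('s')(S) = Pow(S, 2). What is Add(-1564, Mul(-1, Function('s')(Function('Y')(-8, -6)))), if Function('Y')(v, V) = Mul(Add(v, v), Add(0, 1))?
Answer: -1820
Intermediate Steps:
Function('Y')(v, V) = Mul(2, v) (Function('Y')(v, V) = Mul(Mul(2, v), 1) = Mul(2, v))
Add(-1564, Mul(-1, Function('s')(Function('Y')(-8, -6)))) = Add(-1564, Mul(-1, Pow(Mul(2, -8), 2))) = Add(-1564, Mul(-1, Pow(-16, 2))) = Add(-1564, Mul(-1, 256)) = Add(-1564, -256) = -1820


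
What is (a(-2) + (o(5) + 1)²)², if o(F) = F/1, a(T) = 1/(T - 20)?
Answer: 625681/484 ≈ 1292.7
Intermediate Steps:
a(T) = 1/(-20 + T)
o(F) = F (o(F) = F*1 = F)
(a(-2) + (o(5) + 1)²)² = (1/(-20 - 2) + (5 + 1)²)² = (1/(-22) + 6²)² = (-1/22 + 36)² = (791/22)² = 625681/484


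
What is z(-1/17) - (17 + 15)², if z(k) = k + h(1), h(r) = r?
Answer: -17392/17 ≈ -1023.1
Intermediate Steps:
z(k) = 1 + k (z(k) = k + 1 = 1 + k)
z(-1/17) - (17 + 15)² = (1 - 1/17) - (17 + 15)² = (1 - 1*1/17) - 1*32² = (1 - 1/17) - 1*1024 = 16/17 - 1024 = -17392/17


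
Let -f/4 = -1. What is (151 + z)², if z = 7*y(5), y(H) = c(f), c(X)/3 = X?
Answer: 55225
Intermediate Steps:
f = 4 (f = -4*(-1) = 4)
c(X) = 3*X
y(H) = 12 (y(H) = 3*4 = 12)
z = 84 (z = 7*12 = 84)
(151 + z)² = (151 + 84)² = 235² = 55225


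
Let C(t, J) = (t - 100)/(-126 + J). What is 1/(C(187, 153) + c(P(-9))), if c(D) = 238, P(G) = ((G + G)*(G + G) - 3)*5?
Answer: 9/2171 ≈ 0.0041456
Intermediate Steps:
C(t, J) = (-100 + t)/(-126 + J)
P(G) = -15 + 20*G² (P(G) = ((2*G)*(2*G) - 3)*5 = (4*G² - 3)*5 = (-3 + 4*G²)*5 = -15 + 20*G²)
1/(C(187, 153) + c(P(-9))) = 1/((-100 + 187)/(-126 + 153) + 238) = 1/(87/27 + 238) = 1/((1/27)*87 + 238) = 1/(29/9 + 238) = 1/(2171/9) = 9/2171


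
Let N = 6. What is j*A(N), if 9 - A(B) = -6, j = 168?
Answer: 2520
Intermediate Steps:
A(B) = 15 (A(B) = 9 - 1*(-6) = 9 + 6 = 15)
j*A(N) = 168*15 = 2520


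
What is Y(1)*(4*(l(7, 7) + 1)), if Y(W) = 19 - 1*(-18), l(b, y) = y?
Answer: 1184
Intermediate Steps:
Y(W) = 37 (Y(W) = 19 + 18 = 37)
Y(1)*(4*(l(7, 7) + 1)) = 37*(4*(7 + 1)) = 37*(4*8) = 37*32 = 1184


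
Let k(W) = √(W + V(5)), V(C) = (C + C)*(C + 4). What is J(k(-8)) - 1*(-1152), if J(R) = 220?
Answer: 1372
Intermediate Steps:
V(C) = 2*C*(4 + C) (V(C) = (2*C)*(4 + C) = 2*C*(4 + C))
k(W) = √(90 + W) (k(W) = √(W + 2*5*(4 + 5)) = √(W + 2*5*9) = √(W + 90) = √(90 + W))
J(k(-8)) - 1*(-1152) = 220 - 1*(-1152) = 220 + 1152 = 1372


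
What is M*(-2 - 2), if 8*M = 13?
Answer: -13/2 ≈ -6.5000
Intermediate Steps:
M = 13/8 (M = (1/8)*13 = 13/8 ≈ 1.6250)
M*(-2 - 2) = 13*(-2 - 2)/8 = (13/8)*(-4) = -13/2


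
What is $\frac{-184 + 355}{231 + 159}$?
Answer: $\frac{57}{130} \approx 0.43846$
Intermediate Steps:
$\frac{-184 + 355}{231 + 159} = \frac{171}{390} = 171 \cdot \frac{1}{390} = \frac{57}{130}$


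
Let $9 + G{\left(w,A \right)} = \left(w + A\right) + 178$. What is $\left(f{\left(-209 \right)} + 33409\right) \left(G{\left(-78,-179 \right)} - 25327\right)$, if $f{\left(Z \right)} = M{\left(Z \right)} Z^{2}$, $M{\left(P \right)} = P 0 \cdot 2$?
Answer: $-849089735$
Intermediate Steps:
$G{\left(w,A \right)} = 169 + A + w$ ($G{\left(w,A \right)} = -9 + \left(\left(w + A\right) + 178\right) = -9 + \left(\left(A + w\right) + 178\right) = -9 + \left(178 + A + w\right) = 169 + A + w$)
$M{\left(P \right)} = 0$ ($M{\left(P \right)} = 0 \cdot 2 = 0$)
$f{\left(Z \right)} = 0$ ($f{\left(Z \right)} = 0 Z^{2} = 0$)
$\left(f{\left(-209 \right)} + 33409\right) \left(G{\left(-78,-179 \right)} - 25327\right) = \left(0 + 33409\right) \left(\left(169 - 179 - 78\right) - 25327\right) = 33409 \left(-88 - 25327\right) = 33409 \left(-25415\right) = -849089735$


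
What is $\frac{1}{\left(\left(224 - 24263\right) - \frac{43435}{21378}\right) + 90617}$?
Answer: $\frac{3054}{203323007} \approx 1.502 \cdot 10^{-5}$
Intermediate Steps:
$\frac{1}{\left(\left(224 - 24263\right) - \frac{43435}{21378}\right) + 90617} = \frac{1}{\left(-24039 - \frac{6205}{3054}\right) + 90617} = \frac{1}{- \frac{73421311}{3054} + 90617} = \frac{1}{\frac{203323007}{3054}} = \frac{3054}{203323007}$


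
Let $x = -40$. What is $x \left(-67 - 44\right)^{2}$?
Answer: $-492840$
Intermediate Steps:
$x \left(-67 - 44\right)^{2} = - 40 \left(-67 - 44\right)^{2} = - 40 \left(-111\right)^{2} = \left(-40\right) 12321 = -492840$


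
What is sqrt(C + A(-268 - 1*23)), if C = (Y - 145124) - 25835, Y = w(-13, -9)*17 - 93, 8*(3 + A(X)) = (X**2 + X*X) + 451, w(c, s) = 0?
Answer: I*sqrt(2397254)/4 ≈ 387.08*I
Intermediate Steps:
A(X) = 427/8 + X**2/4 (A(X) = -3 + ((X**2 + X*X) + 451)/8 = -3 + ((X**2 + X**2) + 451)/8 = -3 + (2*X**2 + 451)/8 = -3 + (451 + 2*X**2)/8 = -3 + (451/8 + X**2/4) = 427/8 + X**2/4)
Y = -93 (Y = 0*17 - 93 = 0 - 93 = -93)
C = -171052 (C = (-93 - 145124) - 25835 = -145217 - 25835 = -171052)
sqrt(C + A(-268 - 1*23)) = sqrt(-171052 + (427/8 + (-268 - 1*23)**2/4)) = sqrt(-171052 + (427/8 + (-268 - 23)**2/4)) = sqrt(-171052 + (427/8 + (1/4)*(-291)**2)) = sqrt(-171052 + (427/8 + (1/4)*84681)) = sqrt(-171052 + (427/8 + 84681/4)) = sqrt(-171052 + 169789/8) = sqrt(-1198627/8) = I*sqrt(2397254)/4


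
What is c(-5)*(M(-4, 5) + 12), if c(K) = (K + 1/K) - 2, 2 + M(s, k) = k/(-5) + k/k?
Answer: -72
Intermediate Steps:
M(s, k) = -1 - k/5 (M(s, k) = -2 + (k/(-5) + k/k) = -2 + (k*(-⅕) + 1) = -2 + (-k/5 + 1) = -2 + (1 - k/5) = -1 - k/5)
c(K) = -2 + K + 1/K
c(-5)*(M(-4, 5) + 12) = (-2 - 5 + 1/(-5))*((-1 - ⅕*5) + 12) = (-2 - 5 - ⅕)*((-1 - 1) + 12) = -36*(-2 + 12)/5 = -36/5*10 = -72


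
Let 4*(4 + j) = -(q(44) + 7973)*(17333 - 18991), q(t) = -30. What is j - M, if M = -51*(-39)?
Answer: 6580761/2 ≈ 3.2904e+6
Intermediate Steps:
j = 6584739/2 (j = -4 + (-(-30 + 7973)*(17333 - 18991))/4 = -4 + (-7943*(-1658))/4 = -4 + (-1*(-13169494))/4 = -4 + (¼)*13169494 = -4 + 6584747/2 = 6584739/2 ≈ 3.2924e+6)
M = 1989
j - M = 6584739/2 - 1*1989 = 6584739/2 - 1989 = 6580761/2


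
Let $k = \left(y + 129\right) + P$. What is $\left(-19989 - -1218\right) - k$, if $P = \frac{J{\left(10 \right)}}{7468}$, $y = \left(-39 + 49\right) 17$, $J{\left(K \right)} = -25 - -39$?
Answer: $- \frac{71207387}{3734} \approx -19070.0$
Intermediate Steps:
$J{\left(K \right)} = 14$ ($J{\left(K \right)} = -25 + 39 = 14$)
$y = 170$ ($y = 10 \cdot 17 = 170$)
$P = \frac{7}{3734}$ ($P = \frac{14}{7468} = 14 \cdot \frac{1}{7468} = \frac{7}{3734} \approx 0.0018747$)
$k = \frac{1116473}{3734}$ ($k = \left(170 + 129\right) + \frac{7}{3734} = 299 + \frac{7}{3734} = \frac{1116473}{3734} \approx 299.0$)
$\left(-19989 - -1218\right) - k = \left(-19989 - -1218\right) - \frac{1116473}{3734} = \left(-19989 + 1218\right) - \frac{1116473}{3734} = -18771 - \frac{1116473}{3734} = - \frac{71207387}{3734}$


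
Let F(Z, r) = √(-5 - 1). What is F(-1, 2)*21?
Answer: 21*I*√6 ≈ 51.439*I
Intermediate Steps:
F(Z, r) = I*√6 (F(Z, r) = √(-6) = I*√6)
F(-1, 2)*21 = (I*√6)*21 = 21*I*√6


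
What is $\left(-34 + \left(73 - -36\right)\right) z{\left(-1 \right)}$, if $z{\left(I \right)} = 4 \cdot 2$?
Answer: $600$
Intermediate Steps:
$z{\left(I \right)} = 8$
$\left(-34 + \left(73 - -36\right)\right) z{\left(-1 \right)} = \left(-34 + \left(73 - -36\right)\right) 8 = \left(-34 + \left(73 + 36\right)\right) 8 = \left(-34 + 109\right) 8 = 75 \cdot 8 = 600$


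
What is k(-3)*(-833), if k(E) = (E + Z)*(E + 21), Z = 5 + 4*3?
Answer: -209916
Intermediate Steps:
Z = 17 (Z = 5 + 12 = 17)
k(E) = (17 + E)*(21 + E) (k(E) = (E + 17)*(E + 21) = (17 + E)*(21 + E))
k(-3)*(-833) = (357 + (-3)**2 + 38*(-3))*(-833) = (357 + 9 - 114)*(-833) = 252*(-833) = -209916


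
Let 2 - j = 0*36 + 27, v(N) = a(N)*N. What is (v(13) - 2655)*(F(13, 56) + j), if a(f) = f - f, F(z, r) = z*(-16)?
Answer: 618615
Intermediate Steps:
F(z, r) = -16*z
a(f) = 0
v(N) = 0 (v(N) = 0*N = 0)
j = -25 (j = 2 - (0*36 + 27) = 2 - (0 + 27) = 2 - 1*27 = 2 - 27 = -25)
(v(13) - 2655)*(F(13, 56) + j) = (0 - 2655)*(-16*13 - 25) = -2655*(-208 - 25) = -2655*(-233) = 618615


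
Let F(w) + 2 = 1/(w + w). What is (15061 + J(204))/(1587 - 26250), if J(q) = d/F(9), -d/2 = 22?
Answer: -527927/863205 ≈ -0.61159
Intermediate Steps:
F(w) = -2 + 1/(2*w) (F(w) = -2 + 1/(w + w) = -2 + 1/(2*w))
d = -44 (d = -2*22 = -44)
J(q) = 792/35 (J(q) = -44/(-2 + (1/2)/9) = -44/(-2 + (1/2)*(1/9)) = -44/(-2 + 1/18) = -44/(-35/18) = -44*(-18/35) = 792/35)
(15061 + J(204))/(1587 - 26250) = (15061 + 792/35)/(1587 - 26250) = (527927/35)/(-24663) = (527927/35)*(-1/24663) = -527927/863205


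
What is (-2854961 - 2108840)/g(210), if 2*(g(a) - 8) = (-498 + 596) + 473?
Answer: -9927602/587 ≈ -16912.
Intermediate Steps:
g(a) = 587/2 (g(a) = 8 + ((-498 + 596) + 473)/2 = 8 + (98 + 473)/2 = 8 + (1/2)*571 = 8 + 571/2 = 587/2)
(-2854961 - 2108840)/g(210) = (-2854961 - 2108840)/(587/2) = -4963801*2/587 = -9927602/587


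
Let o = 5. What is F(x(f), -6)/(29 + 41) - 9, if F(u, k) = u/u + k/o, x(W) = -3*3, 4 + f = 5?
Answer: -3151/350 ≈ -9.0029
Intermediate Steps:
f = 1 (f = -4 + 5 = 1)
x(W) = -9
F(u, k) = 1 + k/5 (F(u, k) = u/u + k/5 = 1 + k*(⅕) = 1 + k/5)
F(x(f), -6)/(29 + 41) - 9 = (1 + (⅕)*(-6))/(29 + 41) - 9 = (1 - 6/5)/70 - 9 = (1/70)*(-⅕) - 9 = -1/350 - 9 = -3151/350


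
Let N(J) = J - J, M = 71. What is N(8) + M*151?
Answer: 10721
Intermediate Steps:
N(J) = 0
N(8) + M*151 = 0 + 71*151 = 0 + 10721 = 10721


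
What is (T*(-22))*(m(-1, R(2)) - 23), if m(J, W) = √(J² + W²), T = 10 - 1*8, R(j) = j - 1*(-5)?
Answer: 1012 - 220*√2 ≈ 700.87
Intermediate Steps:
R(j) = 5 + j (R(j) = j + 5 = 5 + j)
T = 2 (T = 10 - 8 = 2)
(T*(-22))*(m(-1, R(2)) - 23) = (2*(-22))*(√((-1)² + (5 + 2)²) - 23) = -44*(√(1 + 7²) - 23) = -44*(√(1 + 49) - 23) = -44*(√50 - 23) = -44*(5*√2 - 23) = -44*(-23 + 5*√2) = 1012 - 220*√2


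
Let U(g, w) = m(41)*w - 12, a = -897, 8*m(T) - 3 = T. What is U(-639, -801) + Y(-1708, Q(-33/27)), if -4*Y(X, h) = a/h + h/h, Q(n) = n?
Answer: -101227/22 ≈ -4601.2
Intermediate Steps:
m(T) = 3/8 + T/8
U(g, w) = -12 + 11*w/2 (U(g, w) = (3/8 + (1/8)*41)*w - 12 = (3/8 + 41/8)*w - 12 = 11*w/2 - 12 = -12 + 11*w/2)
Y(X, h) = -1/4 + 897/(4*h) (Y(X, h) = -(-897/h + h/h)/4 = -(-897/h + 1)/4 = -(1 - 897/h)/4 = -1/4 + 897/(4*h))
U(-639, -801) + Y(-1708, Q(-33/27)) = (-12 + (11/2)*(-801)) + (897 - (-33)/27)/(4*((-33/27))) = (-12 - 8811/2) + (897 - (-33)/27)/(4*((-33*1/27))) = -8835/2 + (897 - 1*(-11/9))/(4*(-11/9)) = -8835/2 + (1/4)*(-9/11)*(897 + 11/9) = -8835/2 + (1/4)*(-9/11)*(8084/9) = -8835/2 - 2021/11 = -101227/22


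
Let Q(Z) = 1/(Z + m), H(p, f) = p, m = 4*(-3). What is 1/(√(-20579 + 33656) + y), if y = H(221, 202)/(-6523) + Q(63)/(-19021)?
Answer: 1356625291673586462/523612355618644021083257 + 120122138468149907067*√1453/523612355618644021083257 ≈ 0.0087473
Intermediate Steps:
m = -12
Q(Z) = 1/(-12 + Z) (Q(Z) = 1/(Z - 12) = 1/(-12 + Z))
y = -214392214/6327773133 (y = 221/(-6523) + 1/((-12 + 63)*(-19021)) = 221*(-1/6523) - 1/19021/51 = -221/6523 + (1/51)*(-1/19021) = -221/6523 - 1/970071 = -214392214/6327773133 ≈ -0.033881)
1/(√(-20579 + 33656) + y) = 1/(√(-20579 + 33656) - 214392214/6327773133) = 1/(√13077 - 214392214/6327773133) = 1/(3*√1453 - 214392214/6327773133) = 1/(-214392214/6327773133 + 3*√1453)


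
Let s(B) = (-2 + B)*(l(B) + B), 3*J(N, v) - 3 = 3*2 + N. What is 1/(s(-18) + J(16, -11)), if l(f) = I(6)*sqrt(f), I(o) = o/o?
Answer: 663/257165 + 108*I*sqrt(2)/257165 ≈ 0.0025781 + 0.00059392*I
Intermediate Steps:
I(o) = 1
J(N, v) = 3 + N/3 (J(N, v) = 1 + (3*2 + N)/3 = 1 + (6 + N)/3 = 1 + (2 + N/3) = 3 + N/3)
l(f) = sqrt(f) (l(f) = 1*sqrt(f) = sqrt(f))
s(B) = (-2 + B)*(B + sqrt(B)) (s(B) = (-2 + B)*(sqrt(B) + B) = (-2 + B)*(B + sqrt(B)))
1/(s(-18) + J(16, -11)) = 1/(((-18)**2 + (-18)**(3/2) - 2*(-18) - 6*I*sqrt(2)) + (3 + (1/3)*16)) = 1/((324 - 54*I*sqrt(2) + 36 - 6*I*sqrt(2)) + (3 + 16/3)) = 1/((324 - 54*I*sqrt(2) + 36 - 6*I*sqrt(2)) + 25/3) = 1/((360 - 60*I*sqrt(2)) + 25/3) = 1/(1105/3 - 60*I*sqrt(2))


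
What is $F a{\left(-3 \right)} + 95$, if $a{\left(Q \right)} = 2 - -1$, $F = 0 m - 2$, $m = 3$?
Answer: $89$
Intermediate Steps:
$F = -2$ ($F = 0 \cdot 3 - 2 = 0 - 2 = -2$)
$a{\left(Q \right)} = 3$ ($a{\left(Q \right)} = 2 + 1 = 3$)
$F a{\left(-3 \right)} + 95 = \left(-2\right) 3 + 95 = -6 + 95 = 89$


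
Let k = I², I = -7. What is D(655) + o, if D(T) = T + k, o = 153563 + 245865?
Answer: 400132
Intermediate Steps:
k = 49 (k = (-7)² = 49)
o = 399428
D(T) = 49 + T (D(T) = T + 49 = 49 + T)
D(655) + o = (49 + 655) + 399428 = 704 + 399428 = 400132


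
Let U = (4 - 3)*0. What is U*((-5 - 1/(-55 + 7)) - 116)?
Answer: 0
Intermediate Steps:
U = 0 (U = 1*0 = 0)
U*((-5 - 1/(-55 + 7)) - 116) = 0*((-5 - 1/(-55 + 7)) - 116) = 0*((-5 - 1/(-48)) - 116) = 0*((-5 - 1*(-1/48)) - 116) = 0*((-5 + 1/48) - 116) = 0*(-239/48 - 116) = 0*(-5807/48) = 0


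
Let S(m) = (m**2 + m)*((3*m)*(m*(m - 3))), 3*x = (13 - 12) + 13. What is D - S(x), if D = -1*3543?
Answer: -520223/81 ≈ -6422.5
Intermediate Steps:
x = 14/3 (x = ((13 - 12) + 13)/3 = (1 + 13)/3 = (1/3)*14 = 14/3 ≈ 4.6667)
D = -3543
S(m) = 3*m**2*(-3 + m)*(m + m**2) (S(m) = (m + m**2)*((3*m)*(m*(-3 + m))) = (m + m**2)*(3*m**2*(-3 + m)) = 3*m**2*(-3 + m)*(m + m**2))
D - S(x) = -3543 - 3*(14/3)**3*(-3 + (14/3)**2 - 2*14/3) = -3543 - 3*2744*(-3 + 196/9 - 28/3)/27 = -3543 - 3*2744*85/(27*9) = -3543 - 1*233240/81 = -3543 - 233240/81 = -520223/81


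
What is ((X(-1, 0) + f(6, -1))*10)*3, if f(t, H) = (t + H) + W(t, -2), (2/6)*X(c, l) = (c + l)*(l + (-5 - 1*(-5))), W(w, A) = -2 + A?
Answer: 30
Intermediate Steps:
X(c, l) = 3*l*(c + l) (X(c, l) = 3*((c + l)*(l + (-5 - 1*(-5)))) = 3*((c + l)*(l + (-5 + 5))) = 3*((c + l)*(l + 0)) = 3*((c + l)*l) = 3*(l*(c + l)) = 3*l*(c + l))
f(t, H) = -4 + H + t (f(t, H) = (t + H) + (-2 - 2) = (H + t) - 4 = -4 + H + t)
((X(-1, 0) + f(6, -1))*10)*3 = ((3*0*(-1 + 0) + (-4 - 1 + 6))*10)*3 = ((3*0*(-1) + 1)*10)*3 = ((0 + 1)*10)*3 = (1*10)*3 = 10*3 = 30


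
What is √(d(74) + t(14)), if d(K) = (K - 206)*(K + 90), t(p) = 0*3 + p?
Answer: I*√21634 ≈ 147.08*I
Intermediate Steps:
t(p) = p (t(p) = 0 + p = p)
d(K) = (-206 + K)*(90 + K)
√(d(74) + t(14)) = √((-18540 + 74² - 116*74) + 14) = √((-18540 + 5476 - 8584) + 14) = √(-21648 + 14) = √(-21634) = I*√21634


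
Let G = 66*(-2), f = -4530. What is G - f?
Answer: 4398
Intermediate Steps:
G = -132
G - f = -132 - 1*(-4530) = -132 + 4530 = 4398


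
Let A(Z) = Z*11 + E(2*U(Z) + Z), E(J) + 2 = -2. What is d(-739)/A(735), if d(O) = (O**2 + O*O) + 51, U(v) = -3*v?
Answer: 1092293/8081 ≈ 135.17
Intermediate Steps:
E(J) = -4 (E(J) = -2 - 2 = -4)
d(O) = 51 + 2*O**2 (d(O) = (O**2 + O**2) + 51 = 2*O**2 + 51 = 51 + 2*O**2)
A(Z) = -4 + 11*Z (A(Z) = Z*11 - 4 = 11*Z - 4 = -4 + 11*Z)
d(-739)/A(735) = (51 + 2*(-739)**2)/(-4 + 11*735) = (51 + 2*546121)/(-4 + 8085) = (51 + 1092242)/8081 = 1092293*(1/8081) = 1092293/8081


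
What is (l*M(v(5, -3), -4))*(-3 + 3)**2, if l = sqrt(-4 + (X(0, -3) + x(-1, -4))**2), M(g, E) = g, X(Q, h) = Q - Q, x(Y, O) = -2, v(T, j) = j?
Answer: 0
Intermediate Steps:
X(Q, h) = 0
l = 0 (l = sqrt(-4 + (0 - 2)**2) = sqrt(-4 + (-2)**2) = sqrt(-4 + 4) = sqrt(0) = 0)
(l*M(v(5, -3), -4))*(-3 + 3)**2 = (0*(-3))*(-3 + 3)**2 = 0*0**2 = 0*0 = 0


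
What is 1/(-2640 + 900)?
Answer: -1/1740 ≈ -0.00057471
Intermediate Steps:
1/(-2640 + 900) = 1/(-1740) = -1/1740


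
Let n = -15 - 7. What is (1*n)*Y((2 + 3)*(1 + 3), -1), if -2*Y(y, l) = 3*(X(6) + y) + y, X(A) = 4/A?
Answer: 902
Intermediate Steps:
n = -22
Y(y, l) = -1 - 2*y (Y(y, l) = -(3*(4/6 + y) + y)/2 = -(3*(4*(⅙) + y) + y)/2 = -(3*(⅔ + y) + y)/2 = -((2 + 3*y) + y)/2 = -(2 + 4*y)/2 = -1 - 2*y)
(1*n)*Y((2 + 3)*(1 + 3), -1) = (1*(-22))*(-1 - 2*(2 + 3)*(1 + 3)) = -22*(-1 - 10*4) = -22*(-1 - 2*20) = -22*(-1 - 40) = -22*(-41) = 902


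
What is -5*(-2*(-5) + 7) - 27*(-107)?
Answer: 2804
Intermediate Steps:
-5*(-2*(-5) + 7) - 27*(-107) = -5*(10 + 7) + 2889 = -5*17 + 2889 = -85 + 2889 = 2804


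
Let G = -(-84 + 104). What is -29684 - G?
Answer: -29664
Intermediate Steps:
G = -20 (G = -1*20 = -20)
-29684 - G = -29684 - 1*(-20) = -29684 + 20 = -29664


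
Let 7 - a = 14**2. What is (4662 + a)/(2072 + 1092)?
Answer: 639/452 ≈ 1.4137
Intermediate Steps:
a = -189 (a = 7 - 1*14**2 = 7 - 1*196 = 7 - 196 = -189)
(4662 + a)/(2072 + 1092) = (4662 - 189)/(2072 + 1092) = 4473/3164 = 4473*(1/3164) = 639/452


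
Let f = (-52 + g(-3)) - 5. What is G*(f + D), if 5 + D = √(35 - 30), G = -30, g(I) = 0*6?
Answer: 1860 - 30*√5 ≈ 1792.9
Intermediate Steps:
g(I) = 0
f = -57 (f = (-52 + 0) - 5 = -52 - 5 = -57)
D = -5 + √5 (D = -5 + √(35 - 30) = -5 + √5 ≈ -2.7639)
G*(f + D) = -30*(-57 + (-5 + √5)) = -30*(-62 + √5) = 1860 - 30*√5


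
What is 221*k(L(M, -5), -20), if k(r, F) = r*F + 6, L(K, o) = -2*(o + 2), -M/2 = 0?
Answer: -25194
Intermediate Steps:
M = 0 (M = -2*0 = 0)
L(K, o) = -4 - 2*o (L(K, o) = -2*(2 + o) = -4 - 2*o)
k(r, F) = 6 + F*r (k(r, F) = F*r + 6 = 6 + F*r)
221*k(L(M, -5), -20) = 221*(6 - 20*(-4 - 2*(-5))) = 221*(6 - 20*(-4 + 10)) = 221*(6 - 20*6) = 221*(6 - 120) = 221*(-114) = -25194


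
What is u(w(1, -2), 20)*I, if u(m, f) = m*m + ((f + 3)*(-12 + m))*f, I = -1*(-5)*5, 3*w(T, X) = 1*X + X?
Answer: -1379600/9 ≈ -1.5329e+5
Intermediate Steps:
w(T, X) = 2*X/3 (w(T, X) = (1*X + X)/3 = (X + X)/3 = (2*X)/3 = 2*X/3)
I = 25 (I = 5*5 = 25)
u(m, f) = m**2 + f*(-12 + m)*(3 + f) (u(m, f) = m**2 + ((3 + f)*(-12 + m))*f = m**2 + ((-12 + m)*(3 + f))*f = m**2 + f*(-12 + m)*(3 + f))
u(w(1, -2), 20)*I = (((2/3)*(-2))**2 - 36*20 - 12*20**2 + ((2/3)*(-2))*20**2 + 3*20*((2/3)*(-2)))*25 = ((-4/3)**2 - 720 - 12*400 - 4/3*400 + 3*20*(-4/3))*25 = (16/9 - 720 - 4800 - 1600/3 - 80)*25 = -55184/9*25 = -1379600/9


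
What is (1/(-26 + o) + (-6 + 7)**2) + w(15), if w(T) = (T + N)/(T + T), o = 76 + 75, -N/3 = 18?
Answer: -73/250 ≈ -0.29200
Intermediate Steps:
N = -54 (N = -3*18 = -54)
o = 151
w(T) = (-54 + T)/(2*T) (w(T) = (T - 54)/(T + T) = (-54 + T)/((2*T)) = (-54 + T)*(1/(2*T)) = (-54 + T)/(2*T))
(1/(-26 + o) + (-6 + 7)**2) + w(15) = (1/(-26 + 151) + (-6 + 7)**2) + (1/2)*(-54 + 15)/15 = (1/125 + 1**2) + (1/2)*(1/15)*(-39) = (1/125 + 1) - 13/10 = 126/125 - 13/10 = -73/250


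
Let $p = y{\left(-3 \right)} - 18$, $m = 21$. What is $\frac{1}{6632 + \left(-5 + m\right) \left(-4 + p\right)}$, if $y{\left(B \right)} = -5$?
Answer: $\frac{1}{6200} \approx 0.00016129$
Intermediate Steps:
$p = -23$ ($p = -5 - 18 = -23$)
$\frac{1}{6632 + \left(-5 + m\right) \left(-4 + p\right)} = \frac{1}{6632 + \left(-5 + 21\right) \left(-4 - 23\right)} = \frac{1}{6632 + 16 \left(-27\right)} = \frac{1}{6632 - 432} = \frac{1}{6200}$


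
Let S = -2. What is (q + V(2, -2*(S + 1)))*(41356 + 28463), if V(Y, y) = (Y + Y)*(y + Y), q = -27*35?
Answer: -64861851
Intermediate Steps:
q = -945
V(Y, y) = 2*Y*(Y + y) (V(Y, y) = (2*Y)*(Y + y) = 2*Y*(Y + y))
(q + V(2, -2*(S + 1)))*(41356 + 28463) = (-945 + 2*2*(2 - 2*(-2 + 1)))*(41356 + 28463) = (-945 + 2*2*(2 - 2*(-1)))*69819 = (-945 + 2*2*(2 + 2))*69819 = (-945 + 2*2*4)*69819 = (-945 + 16)*69819 = -929*69819 = -64861851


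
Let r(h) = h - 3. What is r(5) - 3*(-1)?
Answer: 5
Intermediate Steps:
r(h) = -3 + h
r(5) - 3*(-1) = (-3 + 5) - 3*(-1) = 2 + 3 = 5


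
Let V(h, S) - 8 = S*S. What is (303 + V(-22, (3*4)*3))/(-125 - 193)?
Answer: -1607/318 ≈ -5.0535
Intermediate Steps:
V(h, S) = 8 + S² (V(h, S) = 8 + S*S = 8 + S²)
(303 + V(-22, (3*4)*3))/(-125 - 193) = (303 + (8 + ((3*4)*3)²))/(-125 - 193) = (303 + (8 + (12*3)²))/(-318) = (303 + (8 + 36²))*(-1/318) = (303 + (8 + 1296))*(-1/318) = (303 + 1304)*(-1/318) = 1607*(-1/318) = -1607/318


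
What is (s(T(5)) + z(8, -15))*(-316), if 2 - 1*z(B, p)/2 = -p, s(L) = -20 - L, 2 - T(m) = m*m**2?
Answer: -24332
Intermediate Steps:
T(m) = 2 - m**3 (T(m) = 2 - m*m**2 = 2 - m**3)
z(B, p) = 4 + 2*p (z(B, p) = 4 - (-2)*p = 4 + 2*p)
(s(T(5)) + z(8, -15))*(-316) = ((-20 - (2 - 1*5**3)) + (4 + 2*(-15)))*(-316) = ((-20 - (2 - 1*125)) + (4 - 30))*(-316) = ((-20 - (2 - 125)) - 26)*(-316) = ((-20 - 1*(-123)) - 26)*(-316) = ((-20 + 123) - 26)*(-316) = (103 - 26)*(-316) = 77*(-316) = -24332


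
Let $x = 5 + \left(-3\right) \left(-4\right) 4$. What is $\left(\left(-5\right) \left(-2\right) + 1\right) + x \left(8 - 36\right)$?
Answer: $-1473$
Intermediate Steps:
$x = 53$ ($x = 5 + 12 \cdot 4 = 5 + 48 = 53$)
$\left(\left(-5\right) \left(-2\right) + 1\right) + x \left(8 - 36\right) = \left(\left(-5\right) \left(-2\right) + 1\right) + 53 \left(8 - 36\right) = \left(10 + 1\right) + 53 \left(8 - 36\right) = 11 + 53 \left(-28\right) = 11 - 1484 = -1473$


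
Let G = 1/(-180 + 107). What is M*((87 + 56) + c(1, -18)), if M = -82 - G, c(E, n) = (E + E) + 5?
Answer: -897750/73 ≈ -12298.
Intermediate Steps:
G = -1/73 (G = 1/(-73) = -1/73 ≈ -0.013699)
c(E, n) = 5 + 2*E (c(E, n) = 2*E + 5 = 5 + 2*E)
M = -5985/73 (M = -82 - 1*(-1/73) = -82 + 1/73 = -5985/73 ≈ -81.986)
M*((87 + 56) + c(1, -18)) = -5985*((87 + 56) + (5 + 2*1))/73 = -5985*(143 + (5 + 2))/73 = -5985*(143 + 7)/73 = -5985/73*150 = -897750/73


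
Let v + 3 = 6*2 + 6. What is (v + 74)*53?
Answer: 4717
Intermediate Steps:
v = 15 (v = -3 + (6*2 + 6) = -3 + (12 + 6) = -3 + 18 = 15)
(v + 74)*53 = (15 + 74)*53 = 89*53 = 4717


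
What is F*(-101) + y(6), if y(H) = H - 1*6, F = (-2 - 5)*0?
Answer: 0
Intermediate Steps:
F = 0 (F = -7*0 = 0)
y(H) = -6 + H (y(H) = H - 6 = -6 + H)
F*(-101) + y(6) = 0*(-101) + (-6 + 6) = 0 + 0 = 0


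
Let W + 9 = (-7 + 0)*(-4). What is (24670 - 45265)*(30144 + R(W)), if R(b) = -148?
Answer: -617767620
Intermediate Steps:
W = 19 (W = -9 + (-7 + 0)*(-4) = -9 - 7*(-4) = -9 + 28 = 19)
(24670 - 45265)*(30144 + R(W)) = (24670 - 45265)*(30144 - 148) = -20595*29996 = -617767620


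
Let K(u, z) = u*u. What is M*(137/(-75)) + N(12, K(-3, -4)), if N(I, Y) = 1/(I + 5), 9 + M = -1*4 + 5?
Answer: 18707/1275 ≈ 14.672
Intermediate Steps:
M = -8 (M = -9 + (-1*4 + 5) = -9 + (-4 + 5) = -9 + 1 = -8)
K(u, z) = u²
N(I, Y) = 1/(5 + I)
M*(137/(-75)) + N(12, K(-3, -4)) = -1096/(-75) + 1/(5 + 12) = -1096*(-1)/75 + 1/17 = -8*(-137/75) + 1/17 = 1096/75 + 1/17 = 18707/1275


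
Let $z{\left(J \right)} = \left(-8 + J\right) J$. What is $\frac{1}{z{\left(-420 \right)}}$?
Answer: $\frac{1}{179760} \approx 5.563 \cdot 10^{-6}$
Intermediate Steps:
$z{\left(J \right)} = J \left(-8 + J\right)$
$\frac{1}{z{\left(-420 \right)}} = \frac{1}{\left(-420\right) \left(-8 - 420\right)} = \frac{1}{\left(-420\right) \left(-428\right)} = \frac{1}{179760}$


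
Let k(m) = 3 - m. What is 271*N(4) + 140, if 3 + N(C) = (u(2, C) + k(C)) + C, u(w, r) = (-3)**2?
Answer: 2579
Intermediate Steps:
u(w, r) = 9
N(C) = 9 (N(C) = -3 + ((9 + (3 - C)) + C) = -3 + ((12 - C) + C) = -3 + 12 = 9)
271*N(4) + 140 = 271*9 + 140 = 2439 + 140 = 2579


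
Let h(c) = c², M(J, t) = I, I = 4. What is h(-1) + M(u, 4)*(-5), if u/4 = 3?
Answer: -19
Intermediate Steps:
u = 12 (u = 4*3 = 12)
M(J, t) = 4
h(-1) + M(u, 4)*(-5) = (-1)² + 4*(-5) = 1 - 20 = -19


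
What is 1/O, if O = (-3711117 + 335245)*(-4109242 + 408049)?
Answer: 1/12494753815296 ≈ 8.0034e-14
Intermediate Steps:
O = 12494753815296 (O = -3375872*(-3701193) = 12494753815296)
1/O = 1/12494753815296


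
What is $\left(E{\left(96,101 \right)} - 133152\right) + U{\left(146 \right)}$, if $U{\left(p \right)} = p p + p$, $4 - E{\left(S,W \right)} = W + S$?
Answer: $-111883$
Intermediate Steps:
$E{\left(S,W \right)} = 4 - S - W$ ($E{\left(S,W \right)} = 4 - \left(W + S\right) = 4 - \left(S + W\right) = 4 - S - W$)
$U{\left(p \right)} = p + p^{2}$ ($U{\left(p \right)} = p^{2} + p = p + p^{2}$)
$\left(E{\left(96,101 \right)} - 133152\right) + U{\left(146 \right)} = \left(\left(4 - 96 - 101\right) - 133152\right) + 146 \left(1 + 146\right) = \left(\left(4 - 96 - 101\right) - 133152\right) + 146 \cdot 147 = \left(-193 - 133152\right) + 21462 = -133345 + 21462 = -111883$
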